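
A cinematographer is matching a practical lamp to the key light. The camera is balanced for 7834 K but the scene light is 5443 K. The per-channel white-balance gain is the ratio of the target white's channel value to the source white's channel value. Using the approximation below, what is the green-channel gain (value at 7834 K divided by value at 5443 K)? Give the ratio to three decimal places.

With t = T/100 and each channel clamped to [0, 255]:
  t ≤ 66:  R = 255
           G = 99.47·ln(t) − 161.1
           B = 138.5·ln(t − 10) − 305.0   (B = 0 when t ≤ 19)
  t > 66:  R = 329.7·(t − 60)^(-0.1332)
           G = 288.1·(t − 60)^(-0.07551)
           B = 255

At 5443 K (t = 54.43):
  G = 99.47·ln 54.43 − 161.1 = 99.47·3.9969 − 161.1 = 236.473.
At 7834 K (t = 78.34):
  G = 288.1·(78.34 − 60)^(-0.07551) = 288.1·18.34^(-0.07551) = 288.1·0.80279 = 231.283.
Gain = 231.283 / 236.473 = 0.9781 → 0.978.

0.978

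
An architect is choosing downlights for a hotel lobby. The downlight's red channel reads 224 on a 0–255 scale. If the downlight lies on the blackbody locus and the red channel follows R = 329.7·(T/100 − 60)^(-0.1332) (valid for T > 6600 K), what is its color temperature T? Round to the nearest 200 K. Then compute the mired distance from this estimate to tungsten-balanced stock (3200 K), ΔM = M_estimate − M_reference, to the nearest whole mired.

(t − 60)^(-0.1332) = 224/329.7 = 0.67941.
t − 60 = 0.67941^(1/-0.1332) = 0.67941^(-7.508) = 18.209, so t = 78.209.
T = 100·t = 7821 K → 7800 K to the nearest 200 K.
M_estimate = 10⁶/7800 = 128.21; M_reference = 10⁶/3200 = 312.50.
ΔM = 128.21 − 312.50 = -184.29 → -184 mireds.

-184 mireds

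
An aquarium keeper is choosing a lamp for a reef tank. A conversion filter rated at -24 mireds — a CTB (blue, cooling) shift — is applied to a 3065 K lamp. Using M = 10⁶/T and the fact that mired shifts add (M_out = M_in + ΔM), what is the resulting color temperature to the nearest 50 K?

M_in = 10⁶/3065 = 326.26 mireds.
M_out = 326.26 + (-24) = 302.26 mireds.
T_out = 10⁶/302.26 = 3308.4 K → 3300 K.

3300 K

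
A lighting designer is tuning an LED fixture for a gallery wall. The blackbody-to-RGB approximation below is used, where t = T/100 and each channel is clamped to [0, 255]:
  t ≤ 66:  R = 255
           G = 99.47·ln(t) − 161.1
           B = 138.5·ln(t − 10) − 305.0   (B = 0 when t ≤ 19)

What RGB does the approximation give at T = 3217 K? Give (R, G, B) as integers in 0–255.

t = 3217/100 = 32.17; the t ≤ 66 branch applies.
R = 255 by definition for t ≤ 66.
G = 99.47·ln 32.17 − 161.1 = 99.47·3.4710 − 161.1 = 184.164.
B = 138.5·ln(32.17 − 10) − 305.0 = 138.5·ln 22.17 − 305.0 = 138.5·3.0987 − 305.0 = 124.175.
Rounded: (255, 184, 124).

(255, 184, 124)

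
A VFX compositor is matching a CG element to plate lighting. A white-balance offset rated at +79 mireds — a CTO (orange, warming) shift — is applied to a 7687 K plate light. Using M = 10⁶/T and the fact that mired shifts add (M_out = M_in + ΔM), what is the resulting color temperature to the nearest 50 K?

4800 K

M_in = 10⁶/7687 = 130.09 mireds.
M_out = 130.09 + (+79) = 209.09 mireds.
T_out = 10⁶/209.09 = 4782.6 K → 4800 K.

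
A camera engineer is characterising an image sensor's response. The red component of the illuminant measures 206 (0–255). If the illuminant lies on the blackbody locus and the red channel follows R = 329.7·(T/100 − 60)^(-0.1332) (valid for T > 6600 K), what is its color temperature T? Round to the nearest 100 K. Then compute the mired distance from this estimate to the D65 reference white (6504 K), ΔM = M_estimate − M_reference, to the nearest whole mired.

(t − 60)^(-0.1332) = 206/329.7 = 0.62481.
t − 60 = 0.62481^(1/-0.1332) = 0.62481^(-7.508) = 34.152, so t = 94.152.
T = 100·t = 9415 K → 9400 K to the nearest 100 K.
M_estimate = 10⁶/9400 = 106.38; M_reference = 10⁶/6504 = 153.75.
ΔM = 106.38 − 153.75 = -47.37 → -47 mireds.

-47 mireds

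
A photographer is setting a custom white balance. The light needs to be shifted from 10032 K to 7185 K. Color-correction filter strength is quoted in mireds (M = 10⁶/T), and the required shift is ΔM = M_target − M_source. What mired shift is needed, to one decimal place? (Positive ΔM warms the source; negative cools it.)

+39.5 mireds

M_source = 10⁶/10032 = 99.681; M_target = 10⁶/7185 = 139.179.
ΔM = 139.179 − 99.681 = 39.498 → +39.5 mireds, a warming shift.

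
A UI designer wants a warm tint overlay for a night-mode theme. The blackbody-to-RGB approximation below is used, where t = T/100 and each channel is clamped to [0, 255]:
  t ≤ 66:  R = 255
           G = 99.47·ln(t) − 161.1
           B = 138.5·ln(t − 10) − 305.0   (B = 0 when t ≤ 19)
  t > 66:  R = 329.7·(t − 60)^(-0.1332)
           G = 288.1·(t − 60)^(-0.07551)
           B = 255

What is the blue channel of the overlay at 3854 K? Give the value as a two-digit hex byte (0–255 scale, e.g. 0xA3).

t = 3854/100 = 38.54; the t ≤ 66 branch applies.
B = 138.5·ln(38.54 − 10) − 305.0 = 138.5·ln 28.54 − 305.0 = 138.5·3.3513 − 305.0 = 159.156.
Rounded: 159; in hex, 0x9F.

0x9F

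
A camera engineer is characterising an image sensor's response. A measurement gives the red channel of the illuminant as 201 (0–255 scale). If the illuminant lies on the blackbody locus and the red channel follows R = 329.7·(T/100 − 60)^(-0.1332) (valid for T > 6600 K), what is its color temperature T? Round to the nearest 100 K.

(t − 60)^(-0.1332) = 201/329.7 = 0.60965.
t − 60 = 0.60965^(1/-0.1332) = 0.60965^(-7.508) = 41.071, so t = 101.071.
T = 100·t = 10107 K → 10100 K to the nearest 100 K.

10100 K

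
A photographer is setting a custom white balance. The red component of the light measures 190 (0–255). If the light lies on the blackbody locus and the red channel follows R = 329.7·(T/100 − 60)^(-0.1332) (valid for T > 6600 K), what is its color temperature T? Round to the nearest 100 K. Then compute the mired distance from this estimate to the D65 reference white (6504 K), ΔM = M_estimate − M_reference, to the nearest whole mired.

(t − 60)^(-0.1332) = 190/329.7 = 0.57628.
t − 60 = 0.57628^(1/-0.1332) = 0.57628^(-7.508) = 62.667, so t = 122.667.
T = 100·t = 12267 K → 12300 K to the nearest 100 K.
M_estimate = 10⁶/12300 = 81.30; M_reference = 10⁶/6504 = 153.75.
ΔM = 81.30 − 153.75 = -72.45 → -72 mireds.

-72 mireds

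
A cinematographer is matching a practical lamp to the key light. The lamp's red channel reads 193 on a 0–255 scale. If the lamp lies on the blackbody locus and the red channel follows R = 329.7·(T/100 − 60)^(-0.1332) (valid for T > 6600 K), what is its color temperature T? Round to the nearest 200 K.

(t − 60)^(-0.1332) = 193/329.7 = 0.58538.
t − 60 = 0.58538^(1/-0.1332) = 0.58538^(-7.508) = 55.713, so t = 115.713.
T = 100·t = 11571 K → 11600 K to the nearest 200 K.

11600 K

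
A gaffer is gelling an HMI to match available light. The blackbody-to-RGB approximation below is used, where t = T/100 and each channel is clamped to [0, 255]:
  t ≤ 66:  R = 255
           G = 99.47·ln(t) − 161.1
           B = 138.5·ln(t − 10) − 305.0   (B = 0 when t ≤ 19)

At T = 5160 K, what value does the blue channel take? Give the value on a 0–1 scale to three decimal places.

0.829

t = 5160/100 = 51.6; the t ≤ 66 branch applies.
B = 138.5·ln(51.6 − 10) − 305.0 = 138.5·ln 41.6 − 305.0 = 138.5·3.7281 − 305.0 = 211.342.
On a 0–1 scale: 211.342/255 = 0.8288 → 0.829.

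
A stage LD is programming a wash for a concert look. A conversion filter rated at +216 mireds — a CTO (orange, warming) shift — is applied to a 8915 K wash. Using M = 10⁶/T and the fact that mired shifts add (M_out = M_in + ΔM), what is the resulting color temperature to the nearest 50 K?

M_in = 10⁶/8915 = 112.17 mireds.
M_out = 112.17 + (+216) = 328.17 mireds.
T_out = 10⁶/328.17 = 3047.2 K → 3050 K.

3050 K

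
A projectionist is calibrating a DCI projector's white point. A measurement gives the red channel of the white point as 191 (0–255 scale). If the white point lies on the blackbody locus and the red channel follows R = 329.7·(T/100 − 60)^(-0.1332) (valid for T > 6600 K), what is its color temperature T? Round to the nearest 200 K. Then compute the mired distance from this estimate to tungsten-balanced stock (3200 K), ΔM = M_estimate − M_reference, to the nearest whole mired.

(t − 60)^(-0.1332) = 191/329.7 = 0.57931.
t − 60 = 0.57931^(1/-0.1332) = 0.57931^(-7.508) = 60.245, so t = 120.245.
T = 100·t = 12025 K → 12000 K to the nearest 200 K.
M_estimate = 10⁶/12000 = 83.33; M_reference = 10⁶/3200 = 312.50.
ΔM = 83.33 − 312.50 = -229.17 → -229 mireds.

-229 mireds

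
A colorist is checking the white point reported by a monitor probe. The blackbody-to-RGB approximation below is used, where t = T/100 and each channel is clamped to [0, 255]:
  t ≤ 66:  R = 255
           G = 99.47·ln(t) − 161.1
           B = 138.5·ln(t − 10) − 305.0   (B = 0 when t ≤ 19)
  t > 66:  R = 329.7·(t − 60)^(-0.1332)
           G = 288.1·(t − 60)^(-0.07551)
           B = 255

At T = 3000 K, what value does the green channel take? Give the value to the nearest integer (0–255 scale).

177

t = 3000/100 = 30; the t ≤ 66 branch applies.
G = 99.47·ln 30 − 161.1 = 99.47·3.4012 − 161.1 = 177.217.
Rounded: 177.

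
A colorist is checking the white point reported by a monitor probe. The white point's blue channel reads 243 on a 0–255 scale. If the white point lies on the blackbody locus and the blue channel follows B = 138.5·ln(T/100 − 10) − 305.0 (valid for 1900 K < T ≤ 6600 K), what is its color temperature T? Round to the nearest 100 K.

ln(t − 10) = (243 + 305.0) / 138.5 = 3.9567.
t − 10 = e^3.9567 = 52.283, so t = 62.283.
T = 100·t = 6228 K → 6200 K to the nearest 100 K.

6200 K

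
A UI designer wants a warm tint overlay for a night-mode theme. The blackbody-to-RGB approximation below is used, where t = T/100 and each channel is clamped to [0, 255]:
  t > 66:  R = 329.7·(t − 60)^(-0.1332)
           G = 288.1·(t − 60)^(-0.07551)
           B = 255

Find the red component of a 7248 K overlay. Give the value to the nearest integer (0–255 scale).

t = 7248/100 = 72.48; the t > 66 branch applies.
R = 329.7·(72.48 − 60)^(-0.1332) = 329.7·12.48^(-0.1332) = 329.7·0.71447 = 235.561.
Rounded: 236.

236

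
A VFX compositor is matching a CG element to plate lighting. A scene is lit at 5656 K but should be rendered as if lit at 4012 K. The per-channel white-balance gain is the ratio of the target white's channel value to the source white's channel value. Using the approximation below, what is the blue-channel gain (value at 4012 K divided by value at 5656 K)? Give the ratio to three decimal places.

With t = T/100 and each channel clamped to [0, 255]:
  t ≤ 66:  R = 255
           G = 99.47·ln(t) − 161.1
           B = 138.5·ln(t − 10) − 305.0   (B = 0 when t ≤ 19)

0.734

At 5656 K (t = 56.56):
  B = 138.5·ln(56.56 − 10) − 305.0 = 138.5·ln 46.56 − 305.0 = 138.5·3.8407 − 305.0 = 226.943.
At 4012 K (t = 40.12):
  B = 138.5·ln(40.12 − 10) − 305.0 = 138.5·ln 30.12 − 305.0 = 138.5·3.4052 − 305.0 = 166.619.
Gain = 166.619 / 226.943 = 0.7342 → 0.734.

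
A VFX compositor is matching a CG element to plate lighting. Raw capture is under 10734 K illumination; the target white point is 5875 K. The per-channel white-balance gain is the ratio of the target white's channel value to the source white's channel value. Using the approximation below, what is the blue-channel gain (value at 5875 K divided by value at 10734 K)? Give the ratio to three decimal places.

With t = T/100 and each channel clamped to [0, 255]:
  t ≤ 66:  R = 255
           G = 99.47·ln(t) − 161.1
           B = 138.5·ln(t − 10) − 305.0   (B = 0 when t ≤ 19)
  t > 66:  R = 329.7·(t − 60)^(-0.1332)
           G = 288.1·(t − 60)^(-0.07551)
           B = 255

0.915

At 10734 K (t = 107.34):
  B = 255 by definition for t > 66.
At 5875 K (t = 58.75):
  B = 138.5·ln(58.75 − 10) − 305.0 = 138.5·ln 48.75 − 305.0 = 138.5·3.8867 − 305.0 = 233.309.
Gain = 233.309 / 255.000 = 0.9149 → 0.915.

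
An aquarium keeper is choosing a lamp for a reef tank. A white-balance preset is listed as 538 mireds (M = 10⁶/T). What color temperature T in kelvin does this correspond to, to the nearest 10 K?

T = 10⁶ / 538 = 1858.74 K → 1860 K.

1860 K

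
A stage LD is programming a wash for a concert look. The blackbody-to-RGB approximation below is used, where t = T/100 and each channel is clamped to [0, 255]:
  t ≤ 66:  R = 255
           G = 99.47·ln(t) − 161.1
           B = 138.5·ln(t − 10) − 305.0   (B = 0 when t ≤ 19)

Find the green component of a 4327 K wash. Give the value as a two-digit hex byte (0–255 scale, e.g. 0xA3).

t = 4327/100 = 43.27; the t ≤ 66 branch applies.
G = 99.47·ln 43.27 − 161.1 = 99.47·3.7675 − 161.1 = 213.649.
Rounded: 214; in hex, 0xD6.

0xD6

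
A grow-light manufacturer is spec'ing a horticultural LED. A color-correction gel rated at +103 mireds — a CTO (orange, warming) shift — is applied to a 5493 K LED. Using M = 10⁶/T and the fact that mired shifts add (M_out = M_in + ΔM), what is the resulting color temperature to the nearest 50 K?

M_in = 10⁶/5493 = 182.05 mireds.
M_out = 182.05 + (+103) = 285.05 mireds.
T_out = 10⁶/285.05 = 3508.2 K → 3500 K.

3500 K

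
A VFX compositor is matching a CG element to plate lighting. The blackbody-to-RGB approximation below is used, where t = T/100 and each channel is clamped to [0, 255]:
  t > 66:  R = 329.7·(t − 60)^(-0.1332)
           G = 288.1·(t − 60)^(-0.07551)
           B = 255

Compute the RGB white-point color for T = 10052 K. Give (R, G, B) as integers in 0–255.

(201, 218, 255)

t = 10052/100 = 100.52; the t > 66 branch applies.
R = 329.7·(100.52 − 60)^(-0.1332) = 329.7·40.52^(-0.1332) = 329.7·0.61074 = 201.362.
G = 288.1·(100.52 − 60)^(-0.07551) = 288.1·40.52^(-0.07551) = 288.1·0.75614 = 217.845.
B = 255 by definition for t > 66.
Rounded: (201, 218, 255).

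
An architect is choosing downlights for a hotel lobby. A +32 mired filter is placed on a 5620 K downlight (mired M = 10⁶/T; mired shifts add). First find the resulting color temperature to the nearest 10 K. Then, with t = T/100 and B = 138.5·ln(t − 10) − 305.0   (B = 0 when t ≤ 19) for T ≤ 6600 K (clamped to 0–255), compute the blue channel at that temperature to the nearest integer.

197

M_in = 10⁶/5620 = 177.94; M_out = 177.94 + (+32) = 209.94.
T_out = 10⁶/209.94 = 4763.4 K → 4760 K; t = 47.6.
B = 138.5·ln(47.6 − 10) − 305.0 = 138.5·ln 37.6 − 305.0 = 138.5·3.6270 − 305.0 = 197.340.
Rounded: 197.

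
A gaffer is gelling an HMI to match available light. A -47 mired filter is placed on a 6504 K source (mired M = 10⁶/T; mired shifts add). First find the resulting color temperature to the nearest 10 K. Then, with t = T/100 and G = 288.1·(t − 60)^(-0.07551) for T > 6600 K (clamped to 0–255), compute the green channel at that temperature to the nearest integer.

221

M_in = 10⁶/6504 = 153.75; M_out = 153.75 + (-47) = 106.75.
T_out = 10⁶/106.75 = 9367.5 K → 9370 K; t = 93.7.
G = 288.1·(93.7 − 60)^(-0.07551) = 288.1·33.7^(-0.07551) = 288.1·0.76674 = 220.898.
Rounded: 221.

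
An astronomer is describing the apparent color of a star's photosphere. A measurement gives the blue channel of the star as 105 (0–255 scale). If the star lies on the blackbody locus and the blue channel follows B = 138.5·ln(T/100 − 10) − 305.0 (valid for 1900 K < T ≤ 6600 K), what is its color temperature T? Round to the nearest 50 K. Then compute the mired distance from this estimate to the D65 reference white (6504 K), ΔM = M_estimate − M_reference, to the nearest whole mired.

+185 mireds

ln(t − 10) = (105 + 305.0) / 138.5 = 2.9603.
t − 10 = e^2.9603 = 19.304, so t = 29.304.
T = 100·t = 2930 K → 2950 K to the nearest 50 K.
M_estimate = 10⁶/2950 = 338.98; M_reference = 10⁶/6504 = 153.75.
ΔM = 338.98 − 153.75 = 185.23 → +185 mireds.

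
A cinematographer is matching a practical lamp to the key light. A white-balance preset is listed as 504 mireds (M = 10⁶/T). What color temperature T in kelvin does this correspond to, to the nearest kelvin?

1984 K

T = 10⁶ / 504 = 1984.13 K → 1984 K.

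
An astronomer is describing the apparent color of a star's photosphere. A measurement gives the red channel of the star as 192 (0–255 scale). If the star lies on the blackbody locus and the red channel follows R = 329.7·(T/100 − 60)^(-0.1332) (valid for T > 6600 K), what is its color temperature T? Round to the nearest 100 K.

11800 K

(t − 60)^(-0.1332) = 192/329.7 = 0.58235.
t − 60 = 0.58235^(1/-0.1332) = 0.58235^(-7.508) = 57.929, so t = 117.929.
T = 100·t = 11793 K → 11800 K to the nearest 100 K.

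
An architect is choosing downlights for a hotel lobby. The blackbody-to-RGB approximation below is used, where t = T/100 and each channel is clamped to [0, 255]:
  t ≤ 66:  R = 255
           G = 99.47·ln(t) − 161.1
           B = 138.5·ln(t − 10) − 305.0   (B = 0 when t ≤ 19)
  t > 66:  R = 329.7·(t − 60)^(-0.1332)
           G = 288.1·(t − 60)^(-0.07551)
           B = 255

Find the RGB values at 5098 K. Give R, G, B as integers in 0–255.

t = 5098/100 = 50.98; the t ≤ 66 branch applies.
R = 255 by definition for t ≤ 66.
G = 99.47·ln 50.98 − 161.1 = 99.47·3.9314 − 161.1 = 229.960.
B = 138.5·ln(50.98 − 10) − 305.0 = 138.5·ln 40.98 − 305.0 = 138.5·3.7131 − 305.0 = 209.262.
Rounded: (255, 230, 209).

R=255, G=230, B=209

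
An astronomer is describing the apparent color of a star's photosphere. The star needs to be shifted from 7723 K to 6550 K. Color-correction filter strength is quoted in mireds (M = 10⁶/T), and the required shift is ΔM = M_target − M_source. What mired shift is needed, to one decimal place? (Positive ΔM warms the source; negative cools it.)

M_source = 10⁶/7723 = 129.483; M_target = 10⁶/6550 = 152.672.
ΔM = 152.672 − 129.483 = 23.188 → +23.2 mireds, a warming shift.

+23.2 mireds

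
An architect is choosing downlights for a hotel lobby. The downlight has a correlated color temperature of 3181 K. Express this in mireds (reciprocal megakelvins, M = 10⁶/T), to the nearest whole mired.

314 mireds

M = 10⁶ / 3181 = 314.367 → 314 mireds.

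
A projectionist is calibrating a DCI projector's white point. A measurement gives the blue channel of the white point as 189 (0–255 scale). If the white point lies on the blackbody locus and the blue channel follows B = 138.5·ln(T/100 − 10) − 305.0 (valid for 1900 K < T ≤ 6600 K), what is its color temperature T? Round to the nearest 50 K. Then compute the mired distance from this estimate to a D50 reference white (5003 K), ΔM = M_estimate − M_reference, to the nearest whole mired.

ln(t − 10) = (189 + 305.0) / 138.5 = 3.5668.
t − 10 = e^3.5668 = 35.403, so t = 45.403.
T = 100·t = 4540 K → 4550 K to the nearest 50 K.
M_estimate = 10⁶/4550 = 219.78; M_reference = 10⁶/5003 = 199.88.
ΔM = 219.78 − 199.88 = 19.90 → +20 mireds.

+20 mireds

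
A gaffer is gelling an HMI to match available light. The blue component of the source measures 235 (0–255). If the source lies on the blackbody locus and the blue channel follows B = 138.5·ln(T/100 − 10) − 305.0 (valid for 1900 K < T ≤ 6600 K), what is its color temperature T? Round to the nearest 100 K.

ln(t − 10) = (235 + 305.0) / 138.5 = 3.8989.
t − 10 = e^3.8989 = 49.349, so t = 59.349.
T = 100·t = 5935 K → 5900 K to the nearest 100 K.

5900 K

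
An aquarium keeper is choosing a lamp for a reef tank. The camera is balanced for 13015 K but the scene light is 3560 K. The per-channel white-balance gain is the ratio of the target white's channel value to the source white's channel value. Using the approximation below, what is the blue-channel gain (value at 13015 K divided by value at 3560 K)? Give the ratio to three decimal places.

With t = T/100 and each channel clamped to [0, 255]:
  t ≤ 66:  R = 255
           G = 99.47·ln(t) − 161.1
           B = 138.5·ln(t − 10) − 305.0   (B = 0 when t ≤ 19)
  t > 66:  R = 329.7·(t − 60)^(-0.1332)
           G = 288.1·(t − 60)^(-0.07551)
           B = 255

At 3560 K (t = 35.6):
  B = 138.5·ln(35.6 − 10) − 305.0 = 138.5·ln 25.6 − 305.0 = 138.5·3.2426 − 305.0 = 144.099.
At 13015 K (t = 130.15):
  B = 255 by definition for t > 66.
Gain = 255.000 / 144.099 = 1.7696 → 1.770.

1.770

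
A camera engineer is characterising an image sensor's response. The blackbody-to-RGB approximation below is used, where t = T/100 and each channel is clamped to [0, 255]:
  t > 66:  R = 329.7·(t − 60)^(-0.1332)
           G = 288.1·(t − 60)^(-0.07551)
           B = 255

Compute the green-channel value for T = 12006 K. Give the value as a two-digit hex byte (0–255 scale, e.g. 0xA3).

0xD3

t = 12006/100 = 120.06; the t > 66 branch applies.
G = 288.1·(120.06 − 60)^(-0.07551) = 288.1·60.06^(-0.07551) = 288.1·0.73401 = 211.467.
Rounded: 211; in hex, 0xD3.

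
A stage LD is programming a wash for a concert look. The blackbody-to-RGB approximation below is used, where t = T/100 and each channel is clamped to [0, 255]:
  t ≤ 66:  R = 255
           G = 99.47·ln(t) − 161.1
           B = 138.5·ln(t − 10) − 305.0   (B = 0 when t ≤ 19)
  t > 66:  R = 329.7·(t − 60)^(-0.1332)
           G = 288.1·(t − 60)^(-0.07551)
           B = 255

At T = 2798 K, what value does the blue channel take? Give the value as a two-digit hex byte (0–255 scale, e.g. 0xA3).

t = 2798/100 = 27.98; the t ≤ 66 branch applies.
B = 138.5·ln(27.98 − 10) − 305.0 = 138.5·ln 17.98 − 305.0 = 138.5·2.8893 − 305.0 = 95.163.
Rounded: 95; in hex, 0x5F.

0x5F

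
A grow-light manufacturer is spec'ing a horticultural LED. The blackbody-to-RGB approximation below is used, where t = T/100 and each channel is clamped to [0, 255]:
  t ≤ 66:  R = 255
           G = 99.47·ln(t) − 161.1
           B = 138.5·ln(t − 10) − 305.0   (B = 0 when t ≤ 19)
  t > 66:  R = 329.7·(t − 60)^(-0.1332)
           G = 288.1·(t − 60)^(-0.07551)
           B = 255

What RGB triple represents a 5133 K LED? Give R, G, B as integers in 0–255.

t = 5133/100 = 51.33; the t ≤ 66 branch applies.
R = 255 by definition for t ≤ 66.
G = 99.47·ln 51.33 − 161.1 = 99.47·3.9383 − 161.1 = 230.640.
B = 138.5·ln(51.33 − 10) − 305.0 = 138.5·ln 41.33 − 305.0 = 138.5·3.7216 − 305.0 = 210.440.
Rounded: (255, 231, 210).

R=255, G=231, B=210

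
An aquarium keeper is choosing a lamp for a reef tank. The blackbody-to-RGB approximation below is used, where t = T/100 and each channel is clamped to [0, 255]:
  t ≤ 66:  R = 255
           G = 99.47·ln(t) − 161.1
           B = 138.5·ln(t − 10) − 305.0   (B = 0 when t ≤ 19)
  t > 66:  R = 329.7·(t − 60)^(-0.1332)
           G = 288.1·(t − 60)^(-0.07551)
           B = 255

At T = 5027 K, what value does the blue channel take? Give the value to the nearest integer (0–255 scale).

207

t = 5027/100 = 50.27; the t ≤ 66 branch applies.
B = 138.5·ln(50.27 − 10) − 305.0 = 138.5·ln 40.27 − 305.0 = 138.5·3.6956 − 305.0 = 206.842.
Rounded: 207.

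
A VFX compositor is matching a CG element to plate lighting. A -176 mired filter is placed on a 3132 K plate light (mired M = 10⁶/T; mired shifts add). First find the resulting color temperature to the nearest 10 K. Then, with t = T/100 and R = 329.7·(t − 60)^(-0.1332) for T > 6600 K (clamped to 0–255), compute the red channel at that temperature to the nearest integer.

243

M_in = 10⁶/3132 = 319.28; M_out = 319.28 + (-176) = 143.28.
T_out = 10⁶/143.28 = 6979.1 K → 6980 K; t = 69.8.
R = 329.7·(69.8 − 60)^(-0.1332) = 329.7·9.8^(-0.1332) = 329.7·0.73785 = 243.269.
Rounded: 243.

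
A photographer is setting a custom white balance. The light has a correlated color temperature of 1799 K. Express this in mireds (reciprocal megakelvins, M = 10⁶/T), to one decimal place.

M = 10⁶ / 1799 = 555.864 → 555.9 mireds.

555.9 mireds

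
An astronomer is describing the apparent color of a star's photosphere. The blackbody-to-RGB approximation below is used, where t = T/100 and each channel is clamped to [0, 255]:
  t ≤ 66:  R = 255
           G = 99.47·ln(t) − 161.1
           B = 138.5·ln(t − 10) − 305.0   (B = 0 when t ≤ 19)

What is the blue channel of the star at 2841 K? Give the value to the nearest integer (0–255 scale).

t = 2841/100 = 28.41; the t ≤ 66 branch applies.
B = 138.5·ln(28.41 − 10) − 305.0 = 138.5·ln 18.41 − 305.0 = 138.5·2.9129 − 305.0 = 98.436.
Rounded: 98.

98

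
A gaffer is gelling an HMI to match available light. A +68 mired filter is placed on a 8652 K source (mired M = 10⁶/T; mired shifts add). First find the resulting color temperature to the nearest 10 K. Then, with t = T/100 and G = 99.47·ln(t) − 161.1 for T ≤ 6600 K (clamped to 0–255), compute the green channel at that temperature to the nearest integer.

237

M_in = 10⁶/8652 = 115.58; M_out = 115.58 + (+68) = 183.58.
T_out = 10⁶/183.58 = 5447.2 K → 5450 K; t = 54.5.
G = 99.47·ln 54.5 − 161.1 = 99.47·3.9982 − 161.1 = 236.601.
Rounded: 237.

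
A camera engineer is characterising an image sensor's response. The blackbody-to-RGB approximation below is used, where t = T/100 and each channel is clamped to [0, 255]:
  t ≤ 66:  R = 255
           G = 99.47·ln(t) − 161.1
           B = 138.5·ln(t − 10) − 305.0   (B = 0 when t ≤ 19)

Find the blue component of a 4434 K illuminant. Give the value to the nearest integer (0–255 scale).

t = 4434/100 = 44.34; the t ≤ 66 branch applies.
B = 138.5·ln(44.34 − 10) − 305.0 = 138.5·ln 34.34 − 305.0 = 138.5·3.5363 − 305.0 = 184.779.
Rounded: 185.

185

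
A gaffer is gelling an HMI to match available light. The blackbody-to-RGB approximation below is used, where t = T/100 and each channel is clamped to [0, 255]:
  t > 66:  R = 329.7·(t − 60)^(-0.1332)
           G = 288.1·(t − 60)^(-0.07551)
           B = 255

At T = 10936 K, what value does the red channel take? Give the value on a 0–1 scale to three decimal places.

0.769

t = 10936/100 = 109.36; the t > 66 branch applies.
R = 329.7·(109.36 − 60)^(-0.1332) = 329.7·49.36^(-0.1332) = 329.7·0.59490 = 196.138.
On a 0–1 scale: 196.138/255 = 0.7692 → 0.769.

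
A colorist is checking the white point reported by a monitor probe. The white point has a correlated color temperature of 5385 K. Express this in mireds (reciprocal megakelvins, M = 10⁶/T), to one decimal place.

185.7 mireds

M = 10⁶ / 5385 = 185.701 → 185.7 mireds.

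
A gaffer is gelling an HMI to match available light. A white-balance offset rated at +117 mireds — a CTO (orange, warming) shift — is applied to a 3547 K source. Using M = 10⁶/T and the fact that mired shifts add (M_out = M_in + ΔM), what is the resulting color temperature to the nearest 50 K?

2500 K

M_in = 10⁶/3547 = 281.93 mireds.
M_out = 281.93 + (+117) = 398.93 mireds.
T_out = 10⁶/398.93 = 2506.7 K → 2500 K.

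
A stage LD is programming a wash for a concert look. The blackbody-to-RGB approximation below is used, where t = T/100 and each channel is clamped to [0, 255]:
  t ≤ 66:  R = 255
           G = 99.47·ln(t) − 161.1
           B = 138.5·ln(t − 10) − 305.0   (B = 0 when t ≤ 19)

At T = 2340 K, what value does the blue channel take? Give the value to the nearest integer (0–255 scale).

t = 2340/100 = 23.4; the t ≤ 66 branch applies.
B = 138.5·ln(23.4 − 10) − 305.0 = 138.5·ln 13.4 − 305.0 = 138.5·2.5953 − 305.0 = 54.443.
Rounded: 54.

54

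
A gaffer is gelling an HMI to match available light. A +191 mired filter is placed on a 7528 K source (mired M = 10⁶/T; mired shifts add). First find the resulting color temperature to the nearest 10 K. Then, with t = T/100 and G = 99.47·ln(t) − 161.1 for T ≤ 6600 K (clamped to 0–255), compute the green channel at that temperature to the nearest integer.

M_in = 10⁶/7528 = 132.84; M_out = 132.84 + (+191) = 323.84.
T_out = 10⁶/323.84 = 3088.0 K → 3090 K; t = 30.9.
G = 99.47·ln 30.9 − 161.1 = 99.47·3.4308 − 161.1 = 180.157.
Rounded: 180.

180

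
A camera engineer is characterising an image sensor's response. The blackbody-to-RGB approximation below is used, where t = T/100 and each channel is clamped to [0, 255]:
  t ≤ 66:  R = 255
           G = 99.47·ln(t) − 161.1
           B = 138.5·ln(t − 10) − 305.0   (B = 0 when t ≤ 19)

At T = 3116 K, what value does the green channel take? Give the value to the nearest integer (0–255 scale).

181

t = 3116/100 = 31.16; the t ≤ 66 branch applies.
G = 99.47·ln 31.16 − 161.1 = 99.47·3.4391 − 161.1 = 180.991.
Rounded: 181.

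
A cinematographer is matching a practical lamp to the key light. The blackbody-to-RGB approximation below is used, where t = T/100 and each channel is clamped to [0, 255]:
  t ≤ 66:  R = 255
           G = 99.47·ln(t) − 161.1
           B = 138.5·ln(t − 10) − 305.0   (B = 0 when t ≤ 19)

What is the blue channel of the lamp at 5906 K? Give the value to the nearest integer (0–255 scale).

t = 5906/100 = 59.06; the t ≤ 66 branch applies.
B = 138.5·ln(59.06 − 10) − 305.0 = 138.5·ln 49.06 − 305.0 = 138.5·3.8930 − 305.0 = 234.187.
Rounded: 234.

234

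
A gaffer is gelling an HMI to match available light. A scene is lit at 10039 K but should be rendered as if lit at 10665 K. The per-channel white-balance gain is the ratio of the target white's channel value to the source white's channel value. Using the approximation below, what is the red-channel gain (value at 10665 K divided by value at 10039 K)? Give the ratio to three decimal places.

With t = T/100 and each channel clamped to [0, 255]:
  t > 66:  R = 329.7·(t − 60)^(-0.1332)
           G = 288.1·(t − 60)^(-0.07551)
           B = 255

0.981

At 10039 K (t = 100.39):
  R = 329.7·(100.39 − 60)^(-0.1332) = 329.7·40.39^(-0.1332) = 329.7·0.61100 = 201.448.
At 10665 K (t = 106.65):
  R = 329.7·(106.65 − 60)^(-0.1332) = 329.7·46.65^(-0.1332) = 329.7·0.59939 = 197.619.
Gain = 197.619 / 201.448 = 0.9810 → 0.981.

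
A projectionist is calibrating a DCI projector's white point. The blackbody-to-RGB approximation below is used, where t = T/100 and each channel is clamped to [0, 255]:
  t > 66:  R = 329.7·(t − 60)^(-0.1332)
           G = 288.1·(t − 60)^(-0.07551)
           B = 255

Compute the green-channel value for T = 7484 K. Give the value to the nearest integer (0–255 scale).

t = 7484/100 = 74.84; the t > 66 branch applies.
G = 288.1·(74.84 − 60)^(-0.07551) = 288.1·14.84^(-0.07551) = 288.1·0.81573 = 235.011.
Rounded: 235.

235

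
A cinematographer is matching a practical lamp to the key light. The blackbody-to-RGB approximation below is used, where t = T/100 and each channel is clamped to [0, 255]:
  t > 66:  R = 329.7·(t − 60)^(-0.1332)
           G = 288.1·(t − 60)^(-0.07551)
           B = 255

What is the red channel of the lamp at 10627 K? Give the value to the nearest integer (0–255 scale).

t = 10627/100 = 106.27; the t > 66 branch applies.
R = 329.7·(106.27 − 60)^(-0.1332) = 329.7·46.27^(-0.1332) = 329.7·0.60004 = 197.834.
Rounded: 198.

198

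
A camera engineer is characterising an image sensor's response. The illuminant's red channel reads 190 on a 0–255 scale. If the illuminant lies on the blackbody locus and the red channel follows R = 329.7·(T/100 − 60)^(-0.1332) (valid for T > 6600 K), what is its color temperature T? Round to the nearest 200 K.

12200 K

(t − 60)^(-0.1332) = 190/329.7 = 0.57628.
t − 60 = 0.57628^(1/-0.1332) = 0.57628^(-7.508) = 62.667, so t = 122.667.
T = 100·t = 12267 K → 12200 K to the nearest 200 K.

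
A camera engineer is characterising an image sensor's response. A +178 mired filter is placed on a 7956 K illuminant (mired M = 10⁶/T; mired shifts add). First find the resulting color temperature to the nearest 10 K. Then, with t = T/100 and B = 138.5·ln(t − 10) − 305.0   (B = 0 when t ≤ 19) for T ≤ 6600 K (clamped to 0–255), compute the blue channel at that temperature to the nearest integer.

129

M_in = 10⁶/7956 = 125.69; M_out = 125.69 + (+178) = 303.69.
T_out = 10⁶/303.69 = 3292.8 K → 3290 K; t = 32.9.
B = 138.5·ln(32.9 − 10) − 305.0 = 138.5·ln 22.9 − 305.0 = 138.5·3.1311 − 305.0 = 128.662.
Rounded: 129.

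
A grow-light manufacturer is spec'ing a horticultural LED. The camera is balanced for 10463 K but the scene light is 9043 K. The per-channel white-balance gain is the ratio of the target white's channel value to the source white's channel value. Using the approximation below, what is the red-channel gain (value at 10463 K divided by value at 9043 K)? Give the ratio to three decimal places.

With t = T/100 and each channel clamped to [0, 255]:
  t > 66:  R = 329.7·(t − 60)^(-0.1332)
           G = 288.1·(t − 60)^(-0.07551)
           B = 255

0.950

At 9043 K (t = 90.43):
  R = 329.7·(90.43 − 60)^(-0.1332) = 329.7·30.43^(-0.1332) = 329.7·0.63449 = 209.191.
At 10463 K (t = 104.63):
  R = 329.7·(104.63 − 60)^(-0.1332) = 329.7·44.63^(-0.1332) = 329.7·0.60293 = 198.787.
Gain = 198.787 / 209.191 = 0.9503 → 0.950.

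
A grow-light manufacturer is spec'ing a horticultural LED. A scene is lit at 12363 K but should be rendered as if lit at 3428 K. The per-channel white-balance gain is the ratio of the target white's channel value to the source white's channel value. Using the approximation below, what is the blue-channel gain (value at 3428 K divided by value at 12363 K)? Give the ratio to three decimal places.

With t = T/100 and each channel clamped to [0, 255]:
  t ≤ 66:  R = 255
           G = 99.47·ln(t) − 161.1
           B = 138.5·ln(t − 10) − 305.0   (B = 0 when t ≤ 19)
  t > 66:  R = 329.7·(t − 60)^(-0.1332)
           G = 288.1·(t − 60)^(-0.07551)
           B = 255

0.536

At 12363 K (t = 123.63):
  B = 255 by definition for t > 66.
At 3428 K (t = 34.28):
  B = 138.5·ln(34.28 − 10) − 305.0 = 138.5·ln 24.28 − 305.0 = 138.5·3.1897 − 305.0 = 136.767.
Gain = 136.767 / 255.000 = 0.5363 → 0.536.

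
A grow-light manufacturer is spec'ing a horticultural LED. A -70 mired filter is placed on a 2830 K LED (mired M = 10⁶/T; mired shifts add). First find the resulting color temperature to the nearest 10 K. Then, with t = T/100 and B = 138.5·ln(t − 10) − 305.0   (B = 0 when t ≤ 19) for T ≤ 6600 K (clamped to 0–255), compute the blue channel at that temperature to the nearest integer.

142

M_in = 10⁶/2830 = 353.36; M_out = 353.36 + (-70) = 283.36.
T_out = 10⁶/283.36 = 3529.1 K → 3530 K; t = 35.3.
B = 138.5·ln(35.3 − 10) − 305.0 = 138.5·ln 25.3 − 305.0 = 138.5·3.2308 − 305.0 = 142.466.
Rounded: 142.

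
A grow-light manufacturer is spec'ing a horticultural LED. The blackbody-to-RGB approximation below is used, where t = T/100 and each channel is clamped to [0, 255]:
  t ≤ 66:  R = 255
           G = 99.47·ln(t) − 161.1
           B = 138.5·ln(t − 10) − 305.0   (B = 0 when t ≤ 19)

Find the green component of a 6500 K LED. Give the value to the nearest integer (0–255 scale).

254

t = 6500/100 = 65; the t ≤ 66 branch applies.
G = 99.47·ln 65 − 161.1 = 99.47·4.1744 − 161.1 = 254.126.
Rounded: 254.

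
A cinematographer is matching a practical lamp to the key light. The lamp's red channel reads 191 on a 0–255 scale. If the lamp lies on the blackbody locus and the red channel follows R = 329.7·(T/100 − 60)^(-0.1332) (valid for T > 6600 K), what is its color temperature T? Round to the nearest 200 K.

12000 K

(t − 60)^(-0.1332) = 191/329.7 = 0.57931.
t − 60 = 0.57931^(1/-0.1332) = 0.57931^(-7.508) = 60.245, so t = 120.245.
T = 100·t = 12025 K → 12000 K to the nearest 200 K.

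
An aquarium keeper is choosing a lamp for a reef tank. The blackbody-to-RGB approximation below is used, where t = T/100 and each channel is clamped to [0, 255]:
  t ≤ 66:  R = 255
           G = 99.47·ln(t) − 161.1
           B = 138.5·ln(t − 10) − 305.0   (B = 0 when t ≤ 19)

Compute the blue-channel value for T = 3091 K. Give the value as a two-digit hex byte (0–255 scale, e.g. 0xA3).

t = 3091/100 = 30.91; the t ≤ 66 branch applies.
B = 138.5·ln(30.91 − 10) − 305.0 = 138.5·ln 20.91 − 305.0 = 138.5·3.0402 − 305.0 = 116.072.
Rounded: 116; in hex, 0x74.

0x74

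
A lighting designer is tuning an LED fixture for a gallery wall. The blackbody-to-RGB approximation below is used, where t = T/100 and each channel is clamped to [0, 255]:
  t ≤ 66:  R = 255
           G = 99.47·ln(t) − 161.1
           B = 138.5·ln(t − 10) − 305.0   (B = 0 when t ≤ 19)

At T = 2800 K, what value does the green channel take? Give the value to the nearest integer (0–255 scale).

t = 2800/100 = 28; the t ≤ 66 branch applies.
G = 99.47·ln 28 − 161.1 = 99.47·3.3322 − 161.1 = 170.354.
Rounded: 170.

170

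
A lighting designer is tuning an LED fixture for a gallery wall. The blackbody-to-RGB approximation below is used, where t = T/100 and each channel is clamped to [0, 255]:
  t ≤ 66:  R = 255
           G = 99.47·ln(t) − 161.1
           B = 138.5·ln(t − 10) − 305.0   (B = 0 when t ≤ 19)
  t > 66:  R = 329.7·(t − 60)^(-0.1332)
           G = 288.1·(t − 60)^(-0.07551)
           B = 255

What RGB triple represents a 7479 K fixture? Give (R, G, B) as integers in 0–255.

t = 7479/100 = 74.79; the t > 66 branch applies.
R = 329.7·(74.79 − 60)^(-0.1332) = 329.7·14.79^(-0.1332) = 329.7·0.69849 = 230.292.
G = 288.1·(74.79 − 60)^(-0.07551) = 288.1·14.79^(-0.07551) = 288.1·0.81594 = 235.071.
B = 255 by definition for t > 66.
Rounded: (230, 235, 255).

(230, 235, 255)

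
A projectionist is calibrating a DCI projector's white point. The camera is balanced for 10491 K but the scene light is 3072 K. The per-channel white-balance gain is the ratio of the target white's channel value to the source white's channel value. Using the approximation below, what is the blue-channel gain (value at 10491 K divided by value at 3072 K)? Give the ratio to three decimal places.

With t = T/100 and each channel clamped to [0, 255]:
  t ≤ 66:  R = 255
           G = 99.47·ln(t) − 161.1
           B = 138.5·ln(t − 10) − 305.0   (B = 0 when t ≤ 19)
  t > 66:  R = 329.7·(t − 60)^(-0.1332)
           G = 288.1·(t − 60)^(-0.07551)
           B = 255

At 3072 K (t = 30.72):
  B = 138.5·ln(30.72 − 10) − 305.0 = 138.5·ln 20.72 − 305.0 = 138.5·3.0311 − 305.0 = 114.807.
At 10491 K (t = 104.91):
  B = 255 by definition for t > 66.
Gain = 255.000 / 114.807 = 2.2211 → 2.221.

2.221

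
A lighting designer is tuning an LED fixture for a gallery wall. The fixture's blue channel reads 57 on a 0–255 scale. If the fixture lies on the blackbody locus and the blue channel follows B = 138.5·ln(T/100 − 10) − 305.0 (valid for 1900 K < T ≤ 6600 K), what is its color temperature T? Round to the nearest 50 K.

ln(t − 10) = (57 + 305.0) / 138.5 = 2.6137.
t − 10 = e^2.6137 = 13.650, so t = 23.650.
T = 100·t = 2365 K → 2350 K to the nearest 50 K.

2350 K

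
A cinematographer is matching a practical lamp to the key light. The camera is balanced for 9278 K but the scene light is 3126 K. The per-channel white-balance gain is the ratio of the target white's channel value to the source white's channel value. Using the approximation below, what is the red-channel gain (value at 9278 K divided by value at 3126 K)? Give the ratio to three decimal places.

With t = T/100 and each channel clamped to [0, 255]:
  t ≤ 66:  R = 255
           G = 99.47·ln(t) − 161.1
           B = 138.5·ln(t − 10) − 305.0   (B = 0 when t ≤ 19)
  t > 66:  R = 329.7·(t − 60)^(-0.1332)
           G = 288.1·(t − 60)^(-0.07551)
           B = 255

0.812

At 3126 K (t = 31.26):
  R = 255 by definition for t ≤ 66.
At 9278 K (t = 92.78):
  R = 329.7·(92.78 − 60)^(-0.1332) = 329.7·32.78^(-0.1332) = 329.7·0.62823 = 207.128.
Gain = 207.128 / 255.000 = 0.8123 → 0.812.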